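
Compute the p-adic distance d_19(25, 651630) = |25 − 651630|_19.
d_19(25, 651630) = 1/130321

Step 1 — x − y = 25 − 651630 = -651605. Step 2 — v_19(-651605) = 4 (factor: -651605 = −(19^4 · 5); the sign does not affect v_p). Step 3 — |x − y|_19 = 19^{-4} = 1/130321.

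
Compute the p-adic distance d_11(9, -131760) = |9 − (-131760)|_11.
d_11(9, -131760) = 1/14641

Step 1 — x − y = 9 − (-131760) = 131769. Step 2 — v_11(131769) = 4 (factor: 131769 = (11^4 · 9); the sign does not affect v_p). Step 3 — |x − y|_11 = 11^{-4} = 1/14641.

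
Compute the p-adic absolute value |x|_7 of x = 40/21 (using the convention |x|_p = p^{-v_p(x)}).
|40/21|_7 = 7

Step 1 — compute v_7(x) by factoring powers of 7 out of the numerator and denominator: v_7(40/21) = -1. Step 2 — apply |x|_p = p^{-v_p(x)} = 7^{1} = 7.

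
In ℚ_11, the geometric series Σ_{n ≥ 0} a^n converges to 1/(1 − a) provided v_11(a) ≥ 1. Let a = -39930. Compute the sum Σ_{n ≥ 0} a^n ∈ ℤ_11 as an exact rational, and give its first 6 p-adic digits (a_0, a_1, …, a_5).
Σ a^n = 1/(1 − a) = 1/39931;  first 6 digits = (1, 0, 0, 3, 8, 10)

v_11(a) = 3 ≥ 1, so the series converges in ℤ_11 to 1/(1 − a) = 1/(1 − (-39930)) = 1/39931. Expand this rational in ℤ_11: compute digits iteratively via d_i = x_i mod 11, x_{i+1} = (x_i − d_i)/11. The first 6 digits are (1, 0, 0, 3, 8, 10).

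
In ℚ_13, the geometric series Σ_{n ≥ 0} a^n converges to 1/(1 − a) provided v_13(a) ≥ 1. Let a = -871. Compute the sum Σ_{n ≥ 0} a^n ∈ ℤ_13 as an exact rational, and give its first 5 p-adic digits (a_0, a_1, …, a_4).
Σ a^n = 1/(1 − a) = 1/872;  first 5 digits = (1, 11, 11, 11, 7)

v_13(a) = 1 ≥ 1, so the series converges in ℤ_13 to 1/(1 − a) = 1/(1 − (-871)) = 1/872. Expand this rational in ℤ_13: compute digits iteratively via d_i = x_i mod 13, x_{i+1} = (x_i − d_i)/13. The first 5 digits are (1, 11, 11, 11, 7).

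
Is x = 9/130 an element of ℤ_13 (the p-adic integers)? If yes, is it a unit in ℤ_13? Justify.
x ∉ ℤ_13 (v_13(x) = -1 < 0)

ℤ_13 = {x ∈ ℚ_13 : v_13(x) ≥ 0} and ℤ_13^× = {x ∈ ℤ_13 : v_13(x) = 0}. Here v_13(9/130) = v_13(num) − v_13(den) = -1; compare against these criteria.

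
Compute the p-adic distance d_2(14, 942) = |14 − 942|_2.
d_2(14, 942) = 1/32

Step 1 — x − y = 14 − 942 = -928. Step 2 — v_2(-928) = 5 (factor: -928 = −(2^5 · 29); the sign does not affect v_p). Step 3 — |x − y|_2 = 2^{-5} = 1/32.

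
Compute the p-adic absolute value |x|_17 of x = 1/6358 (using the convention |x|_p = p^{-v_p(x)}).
|1/6358|_17 = 289

Step 1 — compute v_17(x) by factoring powers of 17 out of the numerator and denominator: v_17(1/6358) = -2. Step 2 — apply |x|_p = p^{-v_p(x)} = 17^{2} = 289.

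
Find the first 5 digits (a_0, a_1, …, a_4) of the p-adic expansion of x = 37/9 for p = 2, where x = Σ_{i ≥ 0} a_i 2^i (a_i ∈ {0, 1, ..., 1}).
(a_0, …, a_4) = (1, 0, 1, 1, 1)

v_2(37/9) = 0 (numerator and denominator both coprime to 2), so x ∈ ℤ_2^×. Compute digits iteratively via a_i = x_i mod 2, x_{i+1} = (x_i − a_i)/2, with x_0 = x:
  x_0 = 37/9;  a_0 = 1;  x_1 = (x_0 − 1)/2 = 14/9
  x_1 = 14/9;  a_1 = 0;  x_2 = (x_1 − 0)/2 = 7/9
  x_2 = 7/9;  a_2 = 1;  x_3 = (x_2 − 1)/2 = -1/9
  x_3 = -1/9;  a_3 = 1;  x_4 = (x_3 − 1)/2 = -5/9
  x_4 = -5/9;  a_4 = 1;  x_5 = (x_4 − 1)/2 = -7/9
Digits: (1, 0, 1, 1, 1).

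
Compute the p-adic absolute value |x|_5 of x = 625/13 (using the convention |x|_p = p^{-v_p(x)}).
|625/13|_5 = 1/625

Step 1 — compute v_5(x) by factoring powers of 5 out of the numerator and denominator: v_5(625/13) = 4. Step 2 — apply |x|_p = p^{-v_p(x)} = 5^{-4} = 1/625.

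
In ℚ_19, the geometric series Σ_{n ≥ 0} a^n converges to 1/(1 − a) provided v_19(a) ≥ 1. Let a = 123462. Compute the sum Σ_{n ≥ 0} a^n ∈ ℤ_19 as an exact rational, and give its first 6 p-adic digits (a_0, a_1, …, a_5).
Σ a^n = 1/(1 − a) = -1/123461;  first 6 digits = (1, 0, 0, 18, 0, 0)

v_19(a) = 3 ≥ 1, so the series converges in ℤ_19 to 1/(1 − a) = 1/(1 − 123462) = -1/123461. Expand this rational in ℤ_19: compute digits iteratively via d_i = x_i mod 19, x_{i+1} = (x_i − d_i)/19. The first 6 digits are (1, 0, 0, 18, 0, 0).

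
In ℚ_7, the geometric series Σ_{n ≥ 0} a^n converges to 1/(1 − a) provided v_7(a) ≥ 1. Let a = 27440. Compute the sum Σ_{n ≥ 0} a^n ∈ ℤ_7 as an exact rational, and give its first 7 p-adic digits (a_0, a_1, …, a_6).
Σ a^n = 1/(1 − a) = -1/27439;  first 7 digits = (1, 0, 0, 3, 4, 1, 2)

v_7(a) = 3 ≥ 1, so the series converges in ℤ_7 to 1/(1 − a) = 1/(1 − 27440) = -1/27439. Expand this rational in ℤ_7: compute digits iteratively via d_i = x_i mod 7, x_{i+1} = (x_i − d_i)/7. The first 7 digits are (1, 0, 0, 3, 4, 1, 2).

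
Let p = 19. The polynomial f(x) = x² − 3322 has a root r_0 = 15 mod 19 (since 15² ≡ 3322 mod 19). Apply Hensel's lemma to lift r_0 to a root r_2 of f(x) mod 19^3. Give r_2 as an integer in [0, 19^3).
r_2 = 1478 (mod 6859)

Hensel's recurrence: r_{i+1} = r_i − f(r_i)·(f′(r_i))^{-1} mod 19^{i+2}, with f′(x) = 2x. Iterate:
  r_0 = 15 (mod 19)
  r_1 = 34 (mod 361)
  r_2 = 1478 (mod 6859)
Final: r_2 = 1478, and one checks f(r_2) ≡ 0 mod 19^3.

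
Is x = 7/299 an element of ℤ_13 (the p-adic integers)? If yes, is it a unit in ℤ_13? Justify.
x ∉ ℤ_13 (v_13(x) = -1 < 0)

ℤ_13 = {x ∈ ℚ_13 : v_13(x) ≥ 0} and ℤ_13^× = {x ∈ ℤ_13 : v_13(x) = 0}. Here v_13(7/299) = v_13(num) − v_13(den) = -1; compare against these criteria.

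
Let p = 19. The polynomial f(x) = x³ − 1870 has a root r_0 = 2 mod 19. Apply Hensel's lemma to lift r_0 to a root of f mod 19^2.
r_1 = 97 (mod 361)

Hensel: r_{i+1} = r_i − f(r_i)/f′(r_i) mod 19^{i+2}, where f′(x) = 3x². Iterate:
  r_0 = 2 (mod 19)
  r_1 = 97 (mod 361)
Final: r = 97 with f(r) ≡ 0 mod 19^2.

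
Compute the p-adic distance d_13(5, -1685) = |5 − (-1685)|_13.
d_13(5, -1685) = 1/169

Step 1 — x − y = 5 − (-1685) = 1690. Step 2 — v_13(1690) = 2 (factor: 1690 = (13^2 · 10); the sign does not affect v_p). Step 3 — |x − y|_13 = 13^{-2} = 1/169.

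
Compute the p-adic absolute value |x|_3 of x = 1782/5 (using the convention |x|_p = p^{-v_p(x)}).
|1782/5|_3 = 1/81

Step 1 — compute v_3(x) by factoring powers of 3 out of the numerator and denominator: v_3(1782/5) = 4. Step 2 — apply |x|_p = p^{-v_p(x)} = 3^{-4} = 1/81.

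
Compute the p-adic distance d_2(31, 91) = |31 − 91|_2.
d_2(31, 91) = 1/4

Step 1 — x − y = 31 − 91 = -60. Step 2 — v_2(-60) = 2 (factor: -60 = −(2^2 · 15); the sign does not affect v_p). Step 3 — |x − y|_2 = 2^{-2} = 1/4.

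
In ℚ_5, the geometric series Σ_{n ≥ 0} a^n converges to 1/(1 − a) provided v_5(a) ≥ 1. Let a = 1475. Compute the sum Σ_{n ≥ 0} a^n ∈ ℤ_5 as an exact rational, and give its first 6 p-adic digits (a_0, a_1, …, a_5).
Σ a^n = 1/(1 − a) = -1/1474;  first 6 digits = (1, 0, 4, 1, 3, 1)

v_5(a) = 2 ≥ 1, so the series converges in ℤ_5 to 1/(1 − a) = 1/(1 − 1475) = -1/1474. Expand this rational in ℤ_5: compute digits iteratively via d_i = x_i mod 5, x_{i+1} = (x_i − d_i)/5. The first 6 digits are (1, 0, 4, 1, 3, 1).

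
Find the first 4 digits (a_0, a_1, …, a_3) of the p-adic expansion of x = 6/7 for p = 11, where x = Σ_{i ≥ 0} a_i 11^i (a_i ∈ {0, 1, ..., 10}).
(a_0, …, a_3) = (4, 6, 1, 3)

v_11(6/7) = 0 (numerator and denominator both coprime to 11), so x ∈ ℤ_11^×. Compute digits iteratively via a_i = x_i mod 11, x_{i+1} = (x_i − a_i)/11, with x_0 = x:
  x_0 = 6/7;  a_0 = 4;  x_1 = (x_0 − 4)/11 = -2/7
  x_1 = -2/7;  a_1 = 6;  x_2 = (x_1 − 6)/11 = -4/7
  x_2 = -4/7;  a_2 = 1;  x_3 = (x_2 − 1)/11 = -1/7
  x_3 = -1/7;  a_3 = 3;  x_4 = (x_3 − 3)/11 = -2/7
Digits: (4, 6, 1, 3).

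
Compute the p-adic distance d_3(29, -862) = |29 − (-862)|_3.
d_3(29, -862) = 1/81

Step 1 — x − y = 29 − (-862) = 891. Step 2 — v_3(891) = 4 (factor: 891 = (3^4 · 11); the sign does not affect v_p). Step 3 — |x − y|_3 = 3^{-4} = 1/81.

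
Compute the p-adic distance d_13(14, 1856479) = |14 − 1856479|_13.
d_13(14, 1856479) = 1/371293

Step 1 — x − y = 14 − 1856479 = -1856465. Step 2 — v_13(-1856465) = 5 (factor: -1856465 = −(13^5 · 5); the sign does not affect v_p). Step 3 — |x − y|_13 = 13^{-5} = 1/371293.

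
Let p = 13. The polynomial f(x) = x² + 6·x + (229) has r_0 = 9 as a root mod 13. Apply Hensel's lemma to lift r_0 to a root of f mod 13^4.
r_3 = 25710 (mod 28561)

Hensel: r_{i+1} = r_i − f(r_i)·(f′(r_i))^{-1} mod 13^{i+2}, f′(x) = 2x + 6. Iterate:
  r_0 = 9 (mod 13)
  r_1 = 22 (mod 169)
  r_2 = 1543 (mod 2197)
  r_3 = 25710 (mod 28561)
Final: r = 25710 satisfies f(r) ≡ 0 mod 13^4.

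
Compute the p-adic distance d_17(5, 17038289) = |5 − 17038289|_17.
d_17(5, 17038289) = 1/1419857

Step 1 — x − y = 5 − 17038289 = -17038284. Step 2 — v_17(-17038284) = 5 (factor: -17038284 = −(17^5 · 12); the sign does not affect v_p). Step 3 — |x − y|_17 = 17^{-5} = 1/1419857.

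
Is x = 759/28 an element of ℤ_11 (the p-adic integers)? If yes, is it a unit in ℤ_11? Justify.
x ∈ ℤ_11 but not a unit; v_11(x) = 1 > 0

ℤ_11 = {x ∈ ℚ_11 : v_11(x) ≥ 0} and ℤ_11^× = {x ∈ ℤ_11 : v_11(x) = 0}. Here v_11(759/28) = v_11(num) − v_11(den) = 1; compare against these criteria.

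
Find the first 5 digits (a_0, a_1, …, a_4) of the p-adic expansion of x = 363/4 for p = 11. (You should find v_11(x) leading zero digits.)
(a_0, …, a_4) = (0, 0, 9, 2, 8)

v_11(363/4) = 2, so a_0 = ... = a_1 = 0. Factor out: x = 11^2 · u with u = 3/4 a unit in ℤ_11. Expand u iteratively via a_{v+i} = u_i mod 11, u_{i+1} = (u_i − a_{v+i})/11:
  u_0 = 3/4;  a_2 = 9;  u_1 = (u_0 − 9)/11 = -3/4
  u_1 = -3/4;  a_3 = 2;  u_2 = (u_1 − 2)/11 = -1/4
  u_2 = -1/4;  a_4 = 8;  u_3 = (u_2 − 8)/11 = -3/4
Digits: (0, 0, 9, 2, 8).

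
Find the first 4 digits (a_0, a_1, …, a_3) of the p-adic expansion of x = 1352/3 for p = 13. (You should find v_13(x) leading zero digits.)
(a_0, …, a_3) = (0, 0, 7, 4)

v_13(1352/3) = 2, so a_0 = ... = a_1 = 0. Factor out: x = 13^2 · u with u = 8/3 a unit in ℤ_13. Expand u iteratively via a_{v+i} = u_i mod 13, u_{i+1} = (u_i − a_{v+i})/13:
  u_0 = 8/3;  a_2 = 7;  u_1 = (u_0 − 7)/13 = -1/3
  u_1 = -1/3;  a_3 = 4;  u_2 = (u_1 − 4)/13 = -1/3
Digits: (0, 0, 7, 4).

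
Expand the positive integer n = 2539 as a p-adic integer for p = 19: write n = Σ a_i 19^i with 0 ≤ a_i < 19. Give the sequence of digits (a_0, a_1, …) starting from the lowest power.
(a_0, a_1, …) = (12, 0, 7)

Repeated division by 19 gives the digits low-to-high: 2539 = 12 + 7·19^2. Digit sequence: (12, 0, 7).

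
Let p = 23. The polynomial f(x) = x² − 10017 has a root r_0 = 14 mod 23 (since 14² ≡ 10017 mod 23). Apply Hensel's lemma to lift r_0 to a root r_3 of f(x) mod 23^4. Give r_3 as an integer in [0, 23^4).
r_3 = 4200 (mod 279841)

Hensel's recurrence: r_{i+1} = r_i − f(r_i)·(f′(r_i))^{-1} mod 23^{i+2}, with f′(x) = 2x. Iterate:
  r_0 = 14 (mod 23)
  r_1 = 497 (mod 529)
  r_2 = 4200 (mod 12167)
  r_3 = 4200 (mod 279841)
Final: r_3 = 4200, and one checks f(r_3) ≡ 0 mod 23^4.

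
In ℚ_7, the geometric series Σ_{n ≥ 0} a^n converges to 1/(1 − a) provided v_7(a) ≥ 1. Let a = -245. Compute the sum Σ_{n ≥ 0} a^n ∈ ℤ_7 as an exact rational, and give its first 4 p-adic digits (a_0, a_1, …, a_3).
Σ a^n = 1/(1 − a) = 1/246;  first 4 digits = (1, 0, 2, 6)

v_7(a) = 2 ≥ 1, so the series converges in ℤ_7 to 1/(1 − a) = 1/(1 − (-245)) = 1/246. Expand this rational in ℤ_7: compute digits iteratively via d_i = x_i mod 7, x_{i+1} = (x_i − d_i)/7. The first 4 digits are (1, 0, 2, 6).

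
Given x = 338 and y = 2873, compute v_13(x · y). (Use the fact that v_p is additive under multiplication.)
v_13(971074) = 4

v_p(x) = 2 (factor: 338 = 13^2 · 2); v_p(y) = 2 (factor: 2873 = 13^2 · 17). Additivity: v_p(xy) = v_p(x) + v_p(y) = 2 + 2 = 4. (Direct check: xy = 971074 = 13^4 · (34).)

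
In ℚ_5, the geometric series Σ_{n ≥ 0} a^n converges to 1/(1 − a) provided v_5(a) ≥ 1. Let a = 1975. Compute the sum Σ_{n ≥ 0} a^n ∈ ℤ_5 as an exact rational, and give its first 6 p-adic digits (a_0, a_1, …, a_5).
Σ a^n = 1/(1 − a) = -1/1974;  first 6 digits = (1, 0, 4, 0, 4, 3)

v_5(a) = 2 ≥ 1, so the series converges in ℤ_5 to 1/(1 − a) = 1/(1 − 1975) = -1/1974. Expand this rational in ℤ_5: compute digits iteratively via d_i = x_i mod 5, x_{i+1} = (x_i − d_i)/5. The first 6 digits are (1, 0, 4, 0, 4, 3).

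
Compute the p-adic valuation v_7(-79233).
v_7(-79233) = 4

v_7(n) is the largest exponent k such that 7^k divides n. Factor out: -79233 = -7^4 · 33. (Sign doesn't affect v_p.) So v_7(-79233) = 4.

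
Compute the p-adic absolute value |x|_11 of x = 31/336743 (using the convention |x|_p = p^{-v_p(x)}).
|31/336743|_11 = 14641

Step 1 — compute v_11(x) by factoring powers of 11 out of the numerator and denominator: v_11(31/336743) = -4. Step 2 — apply |x|_p = p^{-v_p(x)} = 11^{4} = 14641.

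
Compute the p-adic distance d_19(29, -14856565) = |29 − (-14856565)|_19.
d_19(29, -14856565) = 1/2476099

Step 1 — x − y = 29 − (-14856565) = 14856594. Step 2 — v_19(14856594) = 5 (factor: 14856594 = (19^5 · 6); the sign does not affect v_p). Step 3 — |x − y|_19 = 19^{-5} = 1/2476099.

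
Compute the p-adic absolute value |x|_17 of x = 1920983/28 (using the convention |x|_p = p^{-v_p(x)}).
|1920983/28|_17 = 1/83521

Step 1 — compute v_17(x) by factoring powers of 17 out of the numerator and denominator: v_17(1920983/28) = 4. Step 2 — apply |x|_p = p^{-v_p(x)} = 17^{-4} = 1/83521.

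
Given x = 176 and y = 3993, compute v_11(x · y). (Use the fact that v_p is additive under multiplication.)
v_11(702768) = 4

v_p(x) = 1 (factor: 176 = 11^1 · 16); v_p(y) = 3 (factor: 3993 = 11^3 · 3). Additivity: v_p(xy) = v_p(x) + v_p(y) = 1 + 3 = 4. (Direct check: xy = 702768 = 11^4 · (48).)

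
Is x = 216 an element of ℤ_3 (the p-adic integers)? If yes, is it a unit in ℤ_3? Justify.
x ∈ ℤ_3 but not a unit; v_3(x) = 3 > 0

ℤ_3 = {x ∈ ℚ_3 : v_3(x) ≥ 0} and ℤ_3^× = {x ∈ ℤ_3 : v_3(x) = 0}. Here v_3(216) = v_3(num) − v_3(den) = 3; compare against these criteria.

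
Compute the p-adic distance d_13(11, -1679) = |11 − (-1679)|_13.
d_13(11, -1679) = 1/169

Step 1 — x − y = 11 − (-1679) = 1690. Step 2 — v_13(1690) = 2 (factor: 1690 = (13^2 · 10); the sign does not affect v_p). Step 3 — |x − y|_13 = 13^{-2} = 1/169.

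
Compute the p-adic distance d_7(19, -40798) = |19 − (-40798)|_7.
d_7(19, -40798) = 1/2401

Step 1 — x − y = 19 − (-40798) = 40817. Step 2 — v_7(40817) = 4 (factor: 40817 = (7^4 · 17); the sign does not affect v_p). Step 3 — |x − y|_7 = 7^{-4} = 1/2401.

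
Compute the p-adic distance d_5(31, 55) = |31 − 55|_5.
d_5(31, 55) = 1

Step 1 — x − y = 31 − 55 = -24. Step 2 — v_5(-24) = 0 (factor: -24 = −(5^0 · 24); the sign does not affect v_p). Step 3 — |x − y|_5 = 5^{0} = 1.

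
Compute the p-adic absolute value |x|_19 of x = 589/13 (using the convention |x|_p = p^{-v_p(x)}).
|589/13|_19 = 1/19

Step 1 — compute v_19(x) by factoring powers of 19 out of the numerator and denominator: v_19(589/13) = 1. Step 2 — apply |x|_p = p^{-v_p(x)} = 19^{-1} = 1/19.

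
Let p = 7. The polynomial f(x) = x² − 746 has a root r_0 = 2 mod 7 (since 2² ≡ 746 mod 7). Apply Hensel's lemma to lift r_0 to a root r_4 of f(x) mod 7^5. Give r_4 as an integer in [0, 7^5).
r_4 = 8885 (mod 16807)

Hensel's recurrence: r_{i+1} = r_i − f(r_i)·(f′(r_i))^{-1} mod 7^{i+2}, with f′(x) = 2x. Iterate:
  r_0 = 2 (mod 7)
  r_1 = 16 (mod 49)
  r_2 = 310 (mod 343)
  r_3 = 1682 (mod 2401)
  r_4 = 8885 (mod 16807)
Final: r_4 = 8885, and one checks f(r_4) ≡ 0 mod 7^5.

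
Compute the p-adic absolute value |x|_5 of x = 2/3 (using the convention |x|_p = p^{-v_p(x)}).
|2/3|_5 = 1

Step 1 — compute v_5(x) by factoring powers of 5 out of the numerator and denominator: v_5(2/3) = 0. Step 2 — apply |x|_p = p^{-v_p(x)} = 5^{0} = 1.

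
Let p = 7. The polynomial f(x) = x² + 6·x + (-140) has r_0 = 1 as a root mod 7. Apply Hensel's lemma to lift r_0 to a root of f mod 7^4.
r_3 = 1065 (mod 2401)

Hensel: r_{i+1} = r_i − f(r_i)·(f′(r_i))^{-1} mod 7^{i+2}, f′(x) = 2x + 6. Iterate:
  r_0 = 1 (mod 7)
  r_1 = 36 (mod 49)
  r_2 = 36 (mod 343)
  r_3 = 1065 (mod 2401)
Final: r = 1065 satisfies f(r) ≡ 0 mod 7^4.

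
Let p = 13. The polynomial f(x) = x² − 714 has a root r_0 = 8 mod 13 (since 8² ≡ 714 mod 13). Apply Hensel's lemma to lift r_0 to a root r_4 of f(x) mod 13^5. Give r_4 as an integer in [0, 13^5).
r_4 = 51826 (mod 371293)

Hensel's recurrence: r_{i+1} = r_i − f(r_i)·(f′(r_i))^{-1} mod 13^{i+2}, with f′(x) = 2x. Iterate:
  r_0 = 8 (mod 13)
  r_1 = 112 (mod 169)
  r_2 = 1295 (mod 2197)
  r_3 = 23265 (mod 28561)
  r_4 = 51826 (mod 371293)
Final: r_4 = 51826, and one checks f(r_4) ≡ 0 mod 13^5.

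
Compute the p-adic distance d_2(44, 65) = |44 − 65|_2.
d_2(44, 65) = 1

Step 1 — x − y = 44 − 65 = -21. Step 2 — v_2(-21) = 0 (factor: -21 = −(2^0 · 21); the sign does not affect v_p). Step 3 — |x − y|_2 = 2^{0} = 1.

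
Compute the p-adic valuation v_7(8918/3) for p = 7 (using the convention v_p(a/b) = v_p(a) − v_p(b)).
v_7(8918/3) = 3

Factor powers of 7 from the numerator and denominator of the reduced fraction: 8918 = 7^3 · 26 and 3 = 7^0 · 3. Apply v_p(a/b) = v_p(a) − v_p(b): v_7(8918/3) = 3 − 0 = 3.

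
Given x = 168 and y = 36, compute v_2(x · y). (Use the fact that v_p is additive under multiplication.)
v_2(6048) = 5

v_p(x) = 3 (factor: 168 = 2^3 · 21); v_p(y) = 2 (factor: 36 = 2^2 · 9). Additivity: v_p(xy) = v_p(x) + v_p(y) = 3 + 2 = 5. (Direct check: xy = 6048 = 2^5 · (189).)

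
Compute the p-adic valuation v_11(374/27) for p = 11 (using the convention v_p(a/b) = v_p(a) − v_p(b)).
v_11(374/27) = 1

Factor powers of 11 from the numerator and denominator of the reduced fraction: 374 = 11^1 · 34 and 27 = 11^0 · 27. Apply v_p(a/b) = v_p(a) − v_p(b): v_11(374/27) = 1 − 0 = 1.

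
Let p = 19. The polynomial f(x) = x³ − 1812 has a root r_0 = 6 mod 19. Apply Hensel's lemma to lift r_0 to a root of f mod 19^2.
r_1 = 101 (mod 361)

Hensel: r_{i+1} = r_i − f(r_i)/f′(r_i) mod 19^{i+2}, where f′(x) = 3x². Iterate:
  r_0 = 6 (mod 19)
  r_1 = 101 (mod 361)
Final: r = 101 with f(r) ≡ 0 mod 19^2.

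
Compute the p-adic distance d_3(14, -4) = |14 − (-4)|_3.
d_3(14, -4) = 1/9

Step 1 — x − y = 14 − (-4) = 18. Step 2 — v_3(18) = 2 (factor: 18 = (3^2 · 2); the sign does not affect v_p). Step 3 — |x − y|_3 = 3^{-2} = 1/9.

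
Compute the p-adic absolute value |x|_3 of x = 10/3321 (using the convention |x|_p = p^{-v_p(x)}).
|10/3321|_3 = 81

Step 1 — compute v_3(x) by factoring powers of 3 out of the numerator and denominator: v_3(10/3321) = -4. Step 2 — apply |x|_p = p^{-v_p(x)} = 3^{4} = 81.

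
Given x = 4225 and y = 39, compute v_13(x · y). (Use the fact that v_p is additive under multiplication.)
v_13(164775) = 3

v_p(x) = 2 (factor: 4225 = 13^2 · 25); v_p(y) = 1 (factor: 39 = 13^1 · 3). Additivity: v_p(xy) = v_p(x) + v_p(y) = 2 + 1 = 3. (Direct check: xy = 164775 = 13^3 · (75).)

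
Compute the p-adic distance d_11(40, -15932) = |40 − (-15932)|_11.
d_11(40, -15932) = 1/1331

Step 1 — x − y = 40 − (-15932) = 15972. Step 2 — v_11(15972) = 3 (factor: 15972 = (11^3 · 12); the sign does not affect v_p). Step 3 — |x − y|_11 = 11^{-3} = 1/1331.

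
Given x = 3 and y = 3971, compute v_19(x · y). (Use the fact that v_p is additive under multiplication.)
v_19(11913) = 2

v_p(x) = 0 (factor: 3 = 19^0 · 3); v_p(y) = 2 (factor: 3971 = 19^2 · 11). Additivity: v_p(xy) = v_p(x) + v_p(y) = 0 + 2 = 2. (Direct check: xy = 11913 = 19^2 · (33).)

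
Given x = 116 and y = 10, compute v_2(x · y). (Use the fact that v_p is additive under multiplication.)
v_2(1160) = 3

v_p(x) = 2 (factor: 116 = 2^2 · 29); v_p(y) = 1 (factor: 10 = 2^1 · 5). Additivity: v_p(xy) = v_p(x) + v_p(y) = 2 + 1 = 3. (Direct check: xy = 1160 = 2^3 · (145).)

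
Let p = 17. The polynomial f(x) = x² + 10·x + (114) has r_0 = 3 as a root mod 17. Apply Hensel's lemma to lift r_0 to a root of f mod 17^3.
r_2 = 1601 (mod 4913)

Hensel: r_{i+1} = r_i − f(r_i)·(f′(r_i))^{-1} mod 17^{i+2}, f′(x) = 2x + 10. Iterate:
  r_0 = 3 (mod 17)
  r_1 = 156 (mod 289)
  r_2 = 1601 (mod 4913)
Final: r = 1601 satisfies f(r) ≡ 0 mod 17^3.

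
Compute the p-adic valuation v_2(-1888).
v_2(-1888) = 5

v_2(n) is the largest exponent k such that 2^k divides n. Factor out: -1888 = -2^5 · 59. (Sign doesn't affect v_p.) So v_2(-1888) = 5.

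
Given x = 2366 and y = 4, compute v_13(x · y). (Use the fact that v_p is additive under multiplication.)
v_13(9464) = 2

v_p(x) = 2 (factor: 2366 = 13^2 · 14); v_p(y) = 0 (factor: 4 = 13^0 · 4). Additivity: v_p(xy) = v_p(x) + v_p(y) = 2 + 0 = 2. (Direct check: xy = 9464 = 13^2 · (56).)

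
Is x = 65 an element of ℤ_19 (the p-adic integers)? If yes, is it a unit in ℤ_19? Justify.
x ∈ ℤ_19^× (unit); v_19(x) = 0

ℤ_19 = {x ∈ ℚ_19 : v_19(x) ≥ 0} and ℤ_19^× = {x ∈ ℤ_19 : v_19(x) = 0}. Here v_19(65) = v_19(num) − v_19(den) = 0; compare against these criteria.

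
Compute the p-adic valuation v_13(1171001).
v_13(1171001) = 4

v_13(n) is the largest exponent k such that 13^k divides n. Factor out: 1171001 = 13^4 · 41. (Sign doesn't affect v_p.) So v_13(1171001) = 4.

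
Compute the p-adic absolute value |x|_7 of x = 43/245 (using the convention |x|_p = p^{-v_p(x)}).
|43/245|_7 = 49

Step 1 — compute v_7(x) by factoring powers of 7 out of the numerator and denominator: v_7(43/245) = -2. Step 2 — apply |x|_p = p^{-v_p(x)} = 7^{2} = 49.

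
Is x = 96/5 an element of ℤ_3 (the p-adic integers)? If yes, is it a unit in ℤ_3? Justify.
x ∈ ℤ_3 but not a unit; v_3(x) = 1 > 0

ℤ_3 = {x ∈ ℚ_3 : v_3(x) ≥ 0} and ℤ_3^× = {x ∈ ℤ_3 : v_3(x) = 0}. Here v_3(96/5) = v_3(num) − v_3(den) = 1; compare against these criteria.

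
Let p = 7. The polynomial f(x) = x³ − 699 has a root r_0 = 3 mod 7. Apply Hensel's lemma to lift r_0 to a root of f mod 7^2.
r_1 = 17 (mod 49)

Hensel: r_{i+1} = r_i − f(r_i)/f′(r_i) mod 7^{i+2}, where f′(x) = 3x². Iterate:
  r_0 = 3 (mod 7)
  r_1 = 17 (mod 49)
Final: r = 17 with f(r) ≡ 0 mod 7^2.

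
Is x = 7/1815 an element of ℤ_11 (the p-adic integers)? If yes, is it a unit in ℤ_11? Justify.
x ∉ ℤ_11 (v_11(x) = -2 < 0)

ℤ_11 = {x ∈ ℚ_11 : v_11(x) ≥ 0} and ℤ_11^× = {x ∈ ℤ_11 : v_11(x) = 0}. Here v_11(7/1815) = v_11(num) − v_11(den) = -2; compare against these criteria.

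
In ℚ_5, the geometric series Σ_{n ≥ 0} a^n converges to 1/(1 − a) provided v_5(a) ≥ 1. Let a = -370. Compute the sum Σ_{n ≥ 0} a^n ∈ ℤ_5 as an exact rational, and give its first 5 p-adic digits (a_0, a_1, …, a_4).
Σ a^n = 1/(1 − a) = 1/371;  first 5 digits = (1, 1, 1, 3, 4)

v_5(a) = 1 ≥ 1, so the series converges in ℤ_5 to 1/(1 − a) = 1/(1 − (-370)) = 1/371. Expand this rational in ℤ_5: compute digits iteratively via d_i = x_i mod 5, x_{i+1} = (x_i − d_i)/5. The first 5 digits are (1, 1, 1, 3, 4).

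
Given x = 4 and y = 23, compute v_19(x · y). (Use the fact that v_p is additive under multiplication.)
v_19(92) = 0

v_p(x) = 0 (factor: 4 = 19^0 · 4); v_p(y) = 0 (factor: 23 = 19^0 · 23). Additivity: v_p(xy) = v_p(x) + v_p(y) = 0 + 0 = 0. (Direct check: xy = 92 = 19^0 · (92).)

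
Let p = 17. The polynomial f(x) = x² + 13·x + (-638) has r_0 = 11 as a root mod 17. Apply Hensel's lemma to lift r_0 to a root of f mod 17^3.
r_2 = 96 (mod 4913)

Hensel: r_{i+1} = r_i − f(r_i)·(f′(r_i))^{-1} mod 17^{i+2}, f′(x) = 2x + 13. Iterate:
  r_0 = 11 (mod 17)
  r_1 = 96 (mod 289)
  r_2 = 96 (mod 4913)
Final: r = 96 satisfies f(r) ≡ 0 mod 17^3.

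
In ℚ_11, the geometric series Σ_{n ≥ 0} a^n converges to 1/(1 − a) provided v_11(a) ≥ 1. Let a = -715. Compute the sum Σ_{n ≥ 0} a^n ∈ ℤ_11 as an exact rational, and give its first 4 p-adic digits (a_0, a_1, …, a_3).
Σ a^n = 1/(1 − a) = 1/716;  first 4 digits = (1, 1, 6, 10)

v_11(a) = 1 ≥ 1, so the series converges in ℤ_11 to 1/(1 − a) = 1/(1 − (-715)) = 1/716. Expand this rational in ℤ_11: compute digits iteratively via d_i = x_i mod 11, x_{i+1} = (x_i − d_i)/11. The first 4 digits are (1, 1, 6, 10).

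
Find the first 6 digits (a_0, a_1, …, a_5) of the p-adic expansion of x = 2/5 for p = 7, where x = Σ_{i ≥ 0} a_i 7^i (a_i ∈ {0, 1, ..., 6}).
(a_0, …, a_5) = (6, 2, 1, 4, 5, 2)

v_7(2/5) = 0 (numerator and denominator both coprime to 7), so x ∈ ℤ_7^×. Compute digits iteratively via a_i = x_i mod 7, x_{i+1} = (x_i − a_i)/7, with x_0 = x:
  x_0 = 2/5;  a_0 = 6;  x_1 = (x_0 − 6)/7 = -4/5
  x_1 = -4/5;  a_1 = 2;  x_2 = (x_1 − 2)/7 = -2/5
  x_2 = -2/5;  a_2 = 1;  x_3 = (x_2 − 1)/7 = -1/5
  x_3 = -1/5;  a_3 = 4;  x_4 = (x_3 − 4)/7 = -3/5
  x_4 = -3/5;  a_4 = 5;  x_5 = (x_4 − 5)/7 = -4/5
  x_5 = -4/5;  a_5 = 2;  x_6 = (x_5 − 2)/7 = -2/5
Digits: (6, 2, 1, 4, 5, 2).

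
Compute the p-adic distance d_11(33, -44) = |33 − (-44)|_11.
d_11(33, -44) = 1/11

Step 1 — x − y = 33 − (-44) = 77. Step 2 — v_11(77) = 1 (factor: 77 = (11^1 · 7); the sign does not affect v_p). Step 3 — |x − y|_11 = 11^{-1} = 1/11.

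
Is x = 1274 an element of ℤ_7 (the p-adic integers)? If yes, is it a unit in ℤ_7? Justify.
x ∈ ℤ_7 but not a unit; v_7(x) = 2 > 0

ℤ_7 = {x ∈ ℚ_7 : v_7(x) ≥ 0} and ℤ_7^× = {x ∈ ℤ_7 : v_7(x) = 0}. Here v_7(1274) = v_7(num) − v_7(den) = 2; compare against these criteria.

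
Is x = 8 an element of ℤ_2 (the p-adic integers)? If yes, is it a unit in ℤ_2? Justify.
x ∈ ℤ_2 but not a unit; v_2(x) = 3 > 0

ℤ_2 = {x ∈ ℚ_2 : v_2(x) ≥ 0} and ℤ_2^× = {x ∈ ℤ_2 : v_2(x) = 0}. Here v_2(8) = v_2(num) − v_2(den) = 3; compare against these criteria.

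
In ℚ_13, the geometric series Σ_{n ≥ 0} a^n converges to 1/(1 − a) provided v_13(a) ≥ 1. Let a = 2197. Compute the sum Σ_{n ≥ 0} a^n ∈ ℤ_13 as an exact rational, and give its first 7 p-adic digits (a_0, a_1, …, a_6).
Σ a^n = 1/(1 − a) = -1/2196;  first 7 digits = (1, 0, 0, 1, 0, 0, 1)

v_13(a) = 3 ≥ 1, so the series converges in ℤ_13 to 1/(1 − a) = 1/(1 − 2197) = -1/2196. Expand this rational in ℤ_13: compute digits iteratively via d_i = x_i mod 13, x_{i+1} = (x_i − d_i)/13. The first 7 digits are (1, 0, 0, 1, 0, 0, 1).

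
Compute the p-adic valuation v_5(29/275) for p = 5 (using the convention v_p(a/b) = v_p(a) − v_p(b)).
v_5(29/275) = -2

Factor powers of 5 from the numerator and denominator of the reduced fraction: 29 = 5^0 · 29 and 275 = 5^2 · 11. Apply v_p(a/b) = v_p(a) − v_p(b): v_5(29/275) = 0 − 2 = -2.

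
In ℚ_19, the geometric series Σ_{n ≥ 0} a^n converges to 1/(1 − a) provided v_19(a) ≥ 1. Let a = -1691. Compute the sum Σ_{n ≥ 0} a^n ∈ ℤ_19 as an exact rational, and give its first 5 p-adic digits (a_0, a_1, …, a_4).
Σ a^n = 1/(1 − a) = 1/1692;  first 5 digits = (1, 6, 12, 5, 10)

v_19(a) = 1 ≥ 1, so the series converges in ℤ_19 to 1/(1 − a) = 1/(1 − (-1691)) = 1/1692. Expand this rational in ℤ_19: compute digits iteratively via d_i = x_i mod 19, x_{i+1} = (x_i − d_i)/19. The first 5 digits are (1, 6, 12, 5, 10).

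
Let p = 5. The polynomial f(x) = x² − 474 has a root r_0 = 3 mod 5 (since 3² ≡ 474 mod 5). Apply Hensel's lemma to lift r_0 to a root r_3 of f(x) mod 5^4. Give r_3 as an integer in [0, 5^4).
r_3 = 543 (mod 625)

Hensel's recurrence: r_{i+1} = r_i − f(r_i)·(f′(r_i))^{-1} mod 5^{i+2}, with f′(x) = 2x. Iterate:
  r_0 = 3 (mod 5)
  r_1 = 18 (mod 25)
  r_2 = 43 (mod 125)
  r_3 = 543 (mod 625)
Final: r_3 = 543, and one checks f(r_3) ≡ 0 mod 5^4.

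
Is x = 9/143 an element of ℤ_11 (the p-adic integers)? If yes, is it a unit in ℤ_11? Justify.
x ∉ ℤ_11 (v_11(x) = -1 < 0)

ℤ_11 = {x ∈ ℚ_11 : v_11(x) ≥ 0} and ℤ_11^× = {x ∈ ℤ_11 : v_11(x) = 0}. Here v_11(9/143) = v_11(num) − v_11(den) = -1; compare against these criteria.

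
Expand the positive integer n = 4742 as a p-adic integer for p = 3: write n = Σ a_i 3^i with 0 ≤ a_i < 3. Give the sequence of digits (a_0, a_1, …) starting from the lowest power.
(a_0, a_1, …) = (2, 2, 1, 1, 1, 1, 0, 2)

Repeated division by 3 gives the digits low-to-high: 4742 = 2 + 2·3^1 + 1·3^2 + 1·3^3 + 1·3^4 + 1·3^5 + 2·3^7. Digit sequence: (2, 2, 1, 1, 1, 1, 0, 2).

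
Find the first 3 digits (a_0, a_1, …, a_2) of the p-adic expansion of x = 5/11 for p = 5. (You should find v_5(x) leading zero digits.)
(a_0, …, a_2) = (0, 1, 3)

v_5(5/11) = 1, so a_0 = ... = a_0 = 0. Factor out: x = 5^1 · u with u = 1/11 a unit in ℤ_5. Expand u iteratively via a_{v+i} = u_i mod 5, u_{i+1} = (u_i − a_{v+i})/5:
  u_0 = 1/11;  a_1 = 1;  u_1 = (u_0 − 1)/5 = -2/11
  u_1 = -2/11;  a_2 = 3;  u_2 = (u_1 − 3)/5 = -7/11
Digits: (0, 1, 3).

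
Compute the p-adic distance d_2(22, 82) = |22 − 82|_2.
d_2(22, 82) = 1/4

Step 1 — x − y = 22 − 82 = -60. Step 2 — v_2(-60) = 2 (factor: -60 = −(2^2 · 15); the sign does not affect v_p). Step 3 — |x − y|_2 = 2^{-2} = 1/4.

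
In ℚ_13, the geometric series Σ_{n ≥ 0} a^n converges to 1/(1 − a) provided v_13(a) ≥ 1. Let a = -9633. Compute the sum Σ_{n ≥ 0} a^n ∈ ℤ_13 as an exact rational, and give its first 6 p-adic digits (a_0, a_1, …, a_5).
Σ a^n = 1/(1 − a) = 1/9634;  first 6 digits = (1, 0, 8, 8, 11, 2)

v_13(a) = 2 ≥ 1, so the series converges in ℤ_13 to 1/(1 − a) = 1/(1 − (-9633)) = 1/9634. Expand this rational in ℤ_13: compute digits iteratively via d_i = x_i mod 13, x_{i+1} = (x_i − d_i)/13. The first 6 digits are (1, 0, 8, 8, 11, 2).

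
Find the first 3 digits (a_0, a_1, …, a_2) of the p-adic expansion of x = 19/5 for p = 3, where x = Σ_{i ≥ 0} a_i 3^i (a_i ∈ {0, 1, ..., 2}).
(a_0, …, a_2) = (2, 0, 2)

v_3(19/5) = 0 (numerator and denominator both coprime to 3), so x ∈ ℤ_3^×. Compute digits iteratively via a_i = x_i mod 3, x_{i+1} = (x_i − a_i)/3, with x_0 = x:
  x_0 = 19/5;  a_0 = 2;  x_1 = (x_0 − 2)/3 = 3/5
  x_1 = 3/5;  a_1 = 0;  x_2 = (x_1 − 0)/3 = 1/5
  x_2 = 1/5;  a_2 = 2;  x_3 = (x_2 − 2)/3 = -3/5
Digits: (2, 0, 2).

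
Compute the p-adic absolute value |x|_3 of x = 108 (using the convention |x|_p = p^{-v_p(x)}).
|108|_3 = 1/27

Step 1 — compute v_3(x) by factoring powers of 3 out of the numerator and denominator: v_3(108) = 3. Step 2 — apply |x|_p = p^{-v_p(x)} = 3^{-3} = 1/27.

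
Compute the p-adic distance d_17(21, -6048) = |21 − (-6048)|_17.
d_17(21, -6048) = 1/289

Step 1 — x − y = 21 − (-6048) = 6069. Step 2 — v_17(6069) = 2 (factor: 6069 = (17^2 · 21); the sign does not affect v_p). Step 3 — |x − y|_17 = 17^{-2} = 1/289.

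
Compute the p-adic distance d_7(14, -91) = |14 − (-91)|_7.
d_7(14, -91) = 1/7

Step 1 — x − y = 14 − (-91) = 105. Step 2 — v_7(105) = 1 (factor: 105 = (7^1 · 15); the sign does not affect v_p). Step 3 — |x − y|_7 = 7^{-1} = 1/7.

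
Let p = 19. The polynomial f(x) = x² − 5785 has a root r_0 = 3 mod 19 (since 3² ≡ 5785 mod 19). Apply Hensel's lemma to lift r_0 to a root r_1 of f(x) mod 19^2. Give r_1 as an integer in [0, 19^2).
r_1 = 3 (mod 361)

Hensel's recurrence: r_{i+1} = r_i − f(r_i)·(f′(r_i))^{-1} mod 19^{i+2}, with f′(x) = 2x. Iterate:
  r_0 = 3 (mod 19)
  r_1 = 3 (mod 361)
Final: r_1 = 3, and one checks f(r_1) ≡ 0 mod 19^2.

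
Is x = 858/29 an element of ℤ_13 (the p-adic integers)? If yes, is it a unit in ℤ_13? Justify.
x ∈ ℤ_13 but not a unit; v_13(x) = 1 > 0

ℤ_13 = {x ∈ ℚ_13 : v_13(x) ≥ 0} and ℤ_13^× = {x ∈ ℤ_13 : v_13(x) = 0}. Here v_13(858/29) = v_13(num) − v_13(den) = 1; compare against these criteria.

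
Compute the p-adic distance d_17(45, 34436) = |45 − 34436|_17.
d_17(45, 34436) = 1/4913

Step 1 — x − y = 45 − 34436 = -34391. Step 2 — v_17(-34391) = 3 (factor: -34391 = −(17^3 · 7); the sign does not affect v_p). Step 3 — |x − y|_17 = 17^{-3} = 1/4913.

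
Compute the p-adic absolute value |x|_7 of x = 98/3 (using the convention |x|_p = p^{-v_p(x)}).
|98/3|_7 = 1/49

Step 1 — compute v_7(x) by factoring powers of 7 out of the numerator and denominator: v_7(98/3) = 2. Step 2 — apply |x|_p = p^{-v_p(x)} = 7^{-2} = 1/49.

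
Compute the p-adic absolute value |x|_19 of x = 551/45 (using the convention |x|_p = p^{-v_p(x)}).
|551/45|_19 = 1/19

Step 1 — compute v_19(x) by factoring powers of 19 out of the numerator and denominator: v_19(551/45) = 1. Step 2 — apply |x|_p = p^{-v_p(x)} = 19^{-1} = 1/19.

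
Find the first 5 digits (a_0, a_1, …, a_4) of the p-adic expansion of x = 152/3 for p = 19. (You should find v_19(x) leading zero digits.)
(a_0, …, a_4) = (0, 9, 6, 6, 6)

v_19(152/3) = 1, so a_0 = ... = a_0 = 0. Factor out: x = 19^1 · u with u = 8/3 a unit in ℤ_19. Expand u iteratively via a_{v+i} = u_i mod 19, u_{i+1} = (u_i − a_{v+i})/19:
  u_0 = 8/3;  a_1 = 9;  u_1 = (u_0 − 9)/19 = -1/3
  u_1 = -1/3;  a_2 = 6;  u_2 = (u_1 − 6)/19 = -1/3
  u_2 = -1/3;  a_3 = 6;  u_3 = (u_2 − 6)/19 = -1/3
  u_3 = -1/3;  a_4 = 6;  u_4 = (u_3 − 6)/19 = -1/3
Digits: (0, 9, 6, 6, 6).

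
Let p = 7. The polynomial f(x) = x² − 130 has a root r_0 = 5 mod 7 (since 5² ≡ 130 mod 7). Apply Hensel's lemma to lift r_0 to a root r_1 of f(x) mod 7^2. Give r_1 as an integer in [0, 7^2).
r_1 = 40 (mod 49)

Hensel's recurrence: r_{i+1} = r_i − f(r_i)·(f′(r_i))^{-1} mod 7^{i+2}, with f′(x) = 2x. Iterate:
  r_0 = 5 (mod 7)
  r_1 = 40 (mod 49)
Final: r_1 = 40, and one checks f(r_1) ≡ 0 mod 7^2.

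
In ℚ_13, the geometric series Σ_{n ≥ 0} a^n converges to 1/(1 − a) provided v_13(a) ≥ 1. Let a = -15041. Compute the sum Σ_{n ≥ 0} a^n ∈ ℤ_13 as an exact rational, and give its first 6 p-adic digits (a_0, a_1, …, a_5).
Σ a^n = 1/(1 − a) = 1/15042;  first 6 digits = (1, 0, 2, 6, 3, 11)

v_13(a) = 2 ≥ 1, so the series converges in ℤ_13 to 1/(1 − a) = 1/(1 − (-15041)) = 1/15042. Expand this rational in ℤ_13: compute digits iteratively via d_i = x_i mod 13, x_{i+1} = (x_i − d_i)/13. The first 6 digits are (1, 0, 2, 6, 3, 11).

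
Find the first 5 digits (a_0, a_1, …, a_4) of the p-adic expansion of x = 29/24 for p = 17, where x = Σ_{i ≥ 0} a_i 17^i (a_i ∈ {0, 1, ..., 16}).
(a_0, …, a_4) = (9, 13, 7, 13, 7)

v_17(29/24) = 0 (numerator and denominator both coprime to 17), so x ∈ ℤ_17^×. Compute digits iteratively via a_i = x_i mod 17, x_{i+1} = (x_i − a_i)/17, with x_0 = x:
  x_0 = 29/24;  a_0 = 9;  x_1 = (x_0 − 9)/17 = -11/24
  x_1 = -11/24;  a_1 = 13;  x_2 = (x_1 − 13)/17 = -19/24
  x_2 = -19/24;  a_2 = 7;  x_3 = (x_2 − 7)/17 = -11/24
  x_3 = -11/24;  a_3 = 13;  x_4 = (x_3 − 13)/17 = -19/24
  x_4 = -19/24;  a_4 = 7;  x_5 = (x_4 − 7)/17 = -11/24
Digits: (9, 13, 7, 13, 7).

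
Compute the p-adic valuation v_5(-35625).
v_5(-35625) = 4

v_5(n) is the largest exponent k such that 5^k divides n. Factor out: -35625 = -5^4 · 57. (Sign doesn't affect v_p.) So v_5(-35625) = 4.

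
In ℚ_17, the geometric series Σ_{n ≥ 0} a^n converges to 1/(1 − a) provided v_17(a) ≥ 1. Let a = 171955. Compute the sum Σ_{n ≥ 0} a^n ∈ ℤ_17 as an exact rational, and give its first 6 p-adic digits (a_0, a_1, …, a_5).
Σ a^n = 1/(1 − a) = -1/171954;  first 6 digits = (1, 0, 0, 1, 2, 0)

v_17(a) = 3 ≥ 1, so the series converges in ℤ_17 to 1/(1 − a) = 1/(1 − 171955) = -1/171954. Expand this rational in ℤ_17: compute digits iteratively via d_i = x_i mod 17, x_{i+1} = (x_i − d_i)/17. The first 6 digits are (1, 0, 0, 1, 2, 0).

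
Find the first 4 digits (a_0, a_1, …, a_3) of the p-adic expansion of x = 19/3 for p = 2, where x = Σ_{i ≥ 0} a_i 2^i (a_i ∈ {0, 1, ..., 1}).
(a_0, …, a_3) = (1, 0, 0, 0)

v_2(19/3) = 0 (numerator and denominator both coprime to 2), so x ∈ ℤ_2^×. Compute digits iteratively via a_i = x_i mod 2, x_{i+1} = (x_i − a_i)/2, with x_0 = x:
  x_0 = 19/3;  a_0 = 1;  x_1 = (x_0 − 1)/2 = 8/3
  x_1 = 8/3;  a_1 = 0;  x_2 = (x_1 − 0)/2 = 4/3
  x_2 = 4/3;  a_2 = 0;  x_3 = (x_2 − 0)/2 = 2/3
  x_3 = 2/3;  a_3 = 0;  x_4 = (x_3 − 0)/2 = 1/3
Digits: (1, 0, 0, 0).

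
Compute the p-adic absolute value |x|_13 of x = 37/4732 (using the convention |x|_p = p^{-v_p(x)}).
|37/4732|_13 = 169

Step 1 — compute v_13(x) by factoring powers of 13 out of the numerator and denominator: v_13(37/4732) = -2. Step 2 — apply |x|_p = p^{-v_p(x)} = 13^{2} = 169.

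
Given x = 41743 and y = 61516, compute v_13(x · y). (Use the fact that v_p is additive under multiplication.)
v_13(2567862388) = 6

v_p(x) = 3 (factor: 41743 = 13^3 · 19); v_p(y) = 3 (factor: 61516 = 13^3 · 28). Additivity: v_p(xy) = v_p(x) + v_p(y) = 3 + 3 = 6. (Direct check: xy = 2567862388 = 13^6 · (532).)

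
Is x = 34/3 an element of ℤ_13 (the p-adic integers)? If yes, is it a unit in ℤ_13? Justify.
x ∈ ℤ_13^× (unit); v_13(x) = 0

ℤ_13 = {x ∈ ℚ_13 : v_13(x) ≥ 0} and ℤ_13^× = {x ∈ ℤ_13 : v_13(x) = 0}. Here v_13(34/3) = v_13(num) − v_13(den) = 0; compare against these criteria.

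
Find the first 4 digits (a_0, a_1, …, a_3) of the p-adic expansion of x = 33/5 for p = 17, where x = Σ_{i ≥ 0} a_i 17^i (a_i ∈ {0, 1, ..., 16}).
(a_0, …, a_3) = (10, 10, 13, 6)

v_17(33/5) = 0 (numerator and denominator both coprime to 17), so x ∈ ℤ_17^×. Compute digits iteratively via a_i = x_i mod 17, x_{i+1} = (x_i − a_i)/17, with x_0 = x:
  x_0 = 33/5;  a_0 = 10;  x_1 = (x_0 − 10)/17 = -1/5
  x_1 = -1/5;  a_1 = 10;  x_2 = (x_1 − 10)/17 = -3/5
  x_2 = -3/5;  a_2 = 13;  x_3 = (x_2 − 13)/17 = -4/5
  x_3 = -4/5;  a_3 = 6;  x_4 = (x_3 − 6)/17 = -2/5
Digits: (10, 10, 13, 6).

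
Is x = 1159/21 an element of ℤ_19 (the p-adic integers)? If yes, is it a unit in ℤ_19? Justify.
x ∈ ℤ_19 but not a unit; v_19(x) = 1 > 0

ℤ_19 = {x ∈ ℚ_19 : v_19(x) ≥ 0} and ℤ_19^× = {x ∈ ℤ_19 : v_19(x) = 0}. Here v_19(1159/21) = v_19(num) − v_19(den) = 1; compare against these criteria.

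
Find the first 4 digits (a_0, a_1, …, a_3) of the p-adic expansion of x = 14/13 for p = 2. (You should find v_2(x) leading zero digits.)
(a_0, …, a_3) = (0, 1, 1, 0)

v_2(14/13) = 1, so a_0 = ... = a_0 = 0. Factor out: x = 2^1 · u with u = 7/13 a unit in ℤ_2. Expand u iteratively via a_{v+i} = u_i mod 2, u_{i+1} = (u_i − a_{v+i})/2:
  u_0 = 7/13;  a_1 = 1;  u_1 = (u_0 − 1)/2 = -3/13
  u_1 = -3/13;  a_2 = 1;  u_2 = (u_1 − 1)/2 = -8/13
  u_2 = -8/13;  a_3 = 0;  u_3 = (u_2 − 0)/2 = -4/13
Digits: (0, 1, 1, 0).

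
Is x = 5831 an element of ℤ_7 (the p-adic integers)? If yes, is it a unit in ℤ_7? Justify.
x ∈ ℤ_7 but not a unit; v_7(x) = 3 > 0

ℤ_7 = {x ∈ ℚ_7 : v_7(x) ≥ 0} and ℤ_7^× = {x ∈ ℤ_7 : v_7(x) = 0}. Here v_7(5831) = v_7(num) − v_7(den) = 3; compare against these criteria.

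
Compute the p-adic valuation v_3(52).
v_3(52) = 0

v_3(n) is the largest exponent k such that 3^k divides n. Factor out: 52 = 3^0 · 52. (Sign doesn't affect v_p.) So v_3(52) = 0.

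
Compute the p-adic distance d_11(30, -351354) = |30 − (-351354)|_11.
d_11(30, -351354) = 1/14641

Step 1 — x − y = 30 − (-351354) = 351384. Step 2 — v_11(351384) = 4 (factor: 351384 = (11^4 · 24); the sign does not affect v_p). Step 3 — |x − y|_11 = 11^{-4} = 1/14641.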